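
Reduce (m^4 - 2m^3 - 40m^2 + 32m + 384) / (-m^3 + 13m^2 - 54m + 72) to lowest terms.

(-m^2 - 8m - 16)/(m - 3)

Repeated division with remainder:
  m^4 - 2m^3 - 40m^2 + 32m + 384 = (-m - 11)(-m^3 + 13m^2 - 54m + 72) + (49m^2 - 490m + 1176)
  -m^3 + 13m^2 - 54m + 72 = (-(1/49)m + 3/49)(49m^2 - 490m + 1176) + (0)
Last nonzero remainder: 49m^2 - 490m + 1176. Dividing through by 49 gives the monic gcd m^2 - 10m + 24.
Cancel m^2 - 10m + 24 from numerator and denominator to get the reduced form.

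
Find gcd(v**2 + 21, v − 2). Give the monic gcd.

By polynomial division,
  v**2 + 21 = (v + 2)(v − 2) + (25)
  v − 2 = ((1/25)v − 2/25)(25) + (0)
The last nonzero remainder is the constant 25, so the polynomials are coprime and gcd = 1.

1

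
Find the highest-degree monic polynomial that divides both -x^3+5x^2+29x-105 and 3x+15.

x+5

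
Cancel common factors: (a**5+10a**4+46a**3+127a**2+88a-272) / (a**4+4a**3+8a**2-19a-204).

Repeated division with remainder:
  a**5+10a**4+46a**3+127a**2+88a-272 = (a+6)(a**4+4a**3+8a**2-19a-204) + (14a**3+98a**2+406a+952)
  a**4+4a**3+8a**2-19a-204 = ((1/14)a-3/14)(14a**3+98a**2+406a+952) + (0)
Last nonzero remainder: 14a**3+98a**2+406a+952. Dividing through by 14 gives the monic gcd a**3+7a**2+29a+68.
Cancel a**3+7a**2+29a+68 from numerator and denominator to get the reduced form.

(a**2+3a-4)/(a-3)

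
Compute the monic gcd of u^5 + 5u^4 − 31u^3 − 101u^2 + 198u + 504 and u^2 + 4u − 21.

u^2 + 4u − 21

By polynomial division,
  u^5 + 5u^4 − 31u^3 − 101u^2 + 198u + 504 = (u^3 + u^2 − 14u − 24)(u^2 + 4u − 21) + (0)
The last nonzero remainder u^2 + 4u − 21 is already monic.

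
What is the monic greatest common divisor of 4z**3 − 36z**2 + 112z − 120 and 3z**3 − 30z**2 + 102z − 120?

Apply the Euclidean algorithm:
  4z**3 − 36z**2 + 112z − 120 = (4/3)(3z**3 − 30z**2 + 102z − 120) + (4z**2 − 24z + 40)
  3z**3 − 30z**2 + 102z − 120 = ((3/4)z − 3)(4z**2 − 24z + 40) + (0)
Last nonzero remainder: 4z**2 − 24z + 40. Dividing through by 4 gives the monic gcd z**2 − 6z + 10.

z**2 − 6z + 10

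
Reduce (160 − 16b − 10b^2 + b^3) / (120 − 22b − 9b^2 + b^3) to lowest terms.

Euclidean algorithm in ℚ[b]:
  b^3 − 10b^2 − 16b + 160 = (b^3 − 9b^2 − 22b + 120) + (−b^2 + 6b + 40)
  b^3 − 9b^2 − 22b + 120 = (−b + 3)(−b^2 + 6b + 40) + (0)
Last nonzero remainder: −b^2 + 6b + 40. Dividing through by −1 gives the monic gcd b^2 − 6b − 40.
Cancel b^2 − 6b − 40 from numerator and denominator to get the reduced form.

(−4 + b)/(−3 + b)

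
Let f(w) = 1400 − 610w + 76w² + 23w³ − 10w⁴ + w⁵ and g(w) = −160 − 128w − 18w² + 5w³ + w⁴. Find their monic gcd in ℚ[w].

Repeated division with remainder:
  w⁵ − 10w⁴ + 23w³ + 76w² − 610w + 1400 = (w − 15)(w⁴ + 5w³ − 18w² − 128w − 160) + (116w³ − 66w² − 2370w − 1000)
  w⁴ + 5w³ − 18w² − 128w − 160 = ((1/116)w + 323/6728)(116w³ − 66w² − 2370w − 1000) + ((18837/3364)w² − (18837/3364)w − 94185/841)
  116w³ − 66w² − 2370w − 1000 = ((390224/18837)w + 168200/18837)((18837/3364)w² − (18837/3364)w − 94185/841) + (0)
Last nonzero remainder: (18837/3364)w² − (18837/3364)w − 94185/841. Dividing through by 18837/3364 gives the monic gcd w² − w − 20.

−20 − w + w²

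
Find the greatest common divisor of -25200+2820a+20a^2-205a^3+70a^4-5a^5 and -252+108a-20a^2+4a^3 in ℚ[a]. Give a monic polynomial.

21-2a+a^2

Apply the Euclidean algorithm:
  -5a^5+70a^4-205a^3+20a^2+2820a-25200 = (-(5/4)a^2+(45/4)a+155/4)(4a^3-20a^2+108a-252) + (-735a^2+1470a-15435)
  4a^3-20a^2+108a-252 = (-(4/735)a+4/245)(-735a^2+1470a-15435) + (0)
Last nonzero remainder: -735a^2+1470a-15435. Dividing through by -735 gives the monic gcd a^2-2a+21.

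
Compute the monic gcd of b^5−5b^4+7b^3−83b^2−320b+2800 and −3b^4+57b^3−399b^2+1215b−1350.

By polynomial division,
  b^5−5b^4+7b^3−83b^2−320b+2800 = (−(1/3)b−14/3)(−3b^4+57b^3−399b^2+1215b−1350) + (140b^3−1540b^2+4900b−3500)
  −3b^4+57b^3−399b^2+1215b−1350 = (−(3/140)b+6/35)(140b^3−1540b^2+4900b−3500) + (−30b^2+300b−750)
  140b^3−1540b^2+4900b−3500 = (−(14/3)b+14/3)(−30b^2+300b−750) + (0)
Last nonzero remainder: −30b^2+300b−750. Dividing through by −30 gives the monic gcd b^2−10b+25.

b^2−10b+25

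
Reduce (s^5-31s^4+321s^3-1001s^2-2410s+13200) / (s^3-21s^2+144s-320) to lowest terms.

Euclidean algorithm in ℚ[s]:
  s^5-31s^4+321s^3-1001s^2-2410s+13200 = (s^2-10s-33)(s^3-21s^2+144s-320) + (66s^2-858s+2640)
  s^3-21s^2+144s-320 = ((1/66)s-4/33)(66s^2-858s+2640) + (0)
Last nonzero remainder: 66s^2-858s+2640. Dividing through by 66 gives the monic gcd s^2-13s+40.
Cancel s^2-13s+40 from numerator and denominator to get the reduced form.

(s^3-18s^2+47s+330)/(s-8)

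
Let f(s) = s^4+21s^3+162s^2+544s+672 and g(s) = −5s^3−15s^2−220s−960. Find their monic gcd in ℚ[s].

s+4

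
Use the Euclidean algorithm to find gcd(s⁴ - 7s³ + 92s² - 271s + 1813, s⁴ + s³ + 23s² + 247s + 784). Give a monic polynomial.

s² - 6s + 49

Repeated division with remainder:
  s⁴ - 7s³ + 92s² - 271s + 1813 = (s⁴ + s³ + 23s² + 247s + 784) + (-8s³ + 69s² - 518s + 1029)
  s⁴ + s³ + 23s² + 247s + 784 = (-(1/8)s - 77/64)(-8s³ + 69s² - 518s + 1029) + ((2641/64)s² - (7923/32)s + 129409/64)
  -8s³ + 69s² - 518s + 1029 = (-(512/2641)s + 1344/2641)((2641/64)s² - (7923/32)s + 129409/64) + (0)
Last nonzero remainder: (2641/64)s² - (7923/32)s + 129409/64. Dividing through by 2641/64 gives the monic gcd s² - 6s + 49.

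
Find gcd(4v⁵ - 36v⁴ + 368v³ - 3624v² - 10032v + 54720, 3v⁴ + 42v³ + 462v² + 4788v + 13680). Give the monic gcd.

v³ + 4v² + 114v + 456

Euclidean algorithm in ℚ[v]:
  4v⁵ - 36v⁴ + 368v³ - 3624v² - 10032v + 54720 = ((4/3)v - 92/3)(3v⁴ + 42v³ + 462v² + 4788v + 13680) + (1040v³ + 4160v² + 118560v + 474240)
  3v⁴ + 42v³ + 462v² + 4788v + 13680 = ((3/1040)v + 3/104)(1040v³ + 4160v² + 118560v + 474240) + (0)
Last nonzero remainder: 1040v³ + 4160v² + 118560v + 474240. Dividing through by 1040 gives the monic gcd v³ + 4v² + 114v + 456.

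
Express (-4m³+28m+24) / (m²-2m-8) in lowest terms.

(-4m²+8m+12)/(m-4)

Apply the Euclidean algorithm:
  -4m³+28m+24 = (-4m-8)(m²-2m-8) + (-20m-40)
  m²-2m-8 = (-(1/20)m+1/5)(-20m-40) + (0)
Last nonzero remainder: -20m-40. Dividing through by -20 gives the monic gcd m+2.
Cancel m+2 from numerator and denominator to get the reduced form.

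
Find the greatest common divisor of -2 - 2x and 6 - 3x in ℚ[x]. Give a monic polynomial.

Euclidean algorithm in ℚ[x]:
  -2x - 2 = (2/3)(-3x + 6) + (-6)
  -3x + 6 = ((1/2)x - 1)(-6) + (0)
The last nonzero remainder is the constant -6, so the polynomials are coprime and gcd = 1.

1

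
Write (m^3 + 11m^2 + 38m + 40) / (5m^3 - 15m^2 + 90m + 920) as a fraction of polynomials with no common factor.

(m^2 + 7m + 10)/(5m^2 - 35m + 230)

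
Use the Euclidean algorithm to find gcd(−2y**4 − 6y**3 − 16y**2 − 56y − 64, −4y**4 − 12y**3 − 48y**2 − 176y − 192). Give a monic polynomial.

y**2 + 4y + 4

By polynomial division,
  −2y**4 − 6y**3 − 16y**2 − 56y − 64 = (1/2)(−4y**4 − 12y**3 − 48y**2 − 176y − 192) + (8y**2 + 32y + 32)
  −4y**4 − 12y**3 − 48y**2 − 176y − 192 = (−(1/2)y**2 + (1/2)y − 6)(8y**2 + 32y + 32) + (0)
Last nonzero remainder: 8y**2 + 32y + 32. Dividing through by 8 gives the monic gcd y**2 + 4y + 4.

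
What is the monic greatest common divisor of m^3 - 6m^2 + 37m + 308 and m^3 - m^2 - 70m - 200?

By polynomial division,
  m^3 - 6m^2 + 37m + 308 = (m^3 - m^2 - 70m - 200) + (-5m^2 + 107m + 508)
  m^3 - m^2 - 70m - 200 = (-(1/5)m - 102/25)(-5m^2 + 107m + 508) + ((11704/25)m + 46816/25)
  -5m^2 + 107m + 508 = (-(125/11704)m + 3175/11704)((11704/25)m + 46816/25) + (0)
Last nonzero remainder: (11704/25)m + 46816/25. Dividing through by 11704/25 gives the monic gcd m + 4.

m + 4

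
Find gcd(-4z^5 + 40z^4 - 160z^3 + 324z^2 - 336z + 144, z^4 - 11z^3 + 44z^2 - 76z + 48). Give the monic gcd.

Repeated division with remainder:
  -4z^5 + 40z^4 - 160z^3 + 324z^2 - 336z + 144 = (-4z - 4)(z^4 - 11z^3 + 44z^2 - 76z + 48) + (-28z^3 + 196z^2 - 448z + 336)
  z^4 - 11z^3 + 44z^2 - 76z + 48 = (-(1/28)z + 1/7)(-28z^3 + 196z^2 - 448z + 336) + (0)
Last nonzero remainder: -28z^3 + 196z^2 - 448z + 336. Dividing through by -28 gives the monic gcd z^3 - 7z^2 + 16z - 12.

z^3 - 7z^2 + 16z - 12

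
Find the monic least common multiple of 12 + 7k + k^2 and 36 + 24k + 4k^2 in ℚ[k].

36 + 33k + 10k^2 + k^3

Apply the Euclidean algorithm:
  k^2 + 7k + 12 = (1/4)(4k^2 + 24k + 36) + (k + 3)
  4k^2 + 24k + 36 = (4k + 12)(k + 3) + (0)
The last nonzero remainder k + 3 is already monic.
Then lcm(f, g) = f·g / gcd(f, g); expanding and making the result monic gives the answer.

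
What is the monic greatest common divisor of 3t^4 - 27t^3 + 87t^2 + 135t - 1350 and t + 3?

t + 3

Repeated division with remainder:
  3t^4 - 27t^3 + 87t^2 + 135t - 1350 = (3t^3 - 36t^2 + 195t - 450)(t + 3) + (0)
The last nonzero remainder t + 3 is already monic.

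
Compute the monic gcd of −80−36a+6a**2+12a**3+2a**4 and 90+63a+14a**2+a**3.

Repeated division with remainder:
  2a**4+12a**3+6a**2−36a−80 = (2a−16)(a**3+14a**2+63a+90) + (104a**2+792a+1360)
  a**3+14a**2+63a+90 = ((1/104)a+83/1352)(104a**2+792a+1360) + ((220/169)a+1100/169)
  104a**2+792a+1360 = ((4394/55)a+11492/55)((220/169)a+1100/169) + (0)
Last nonzero remainder: (220/169)a+1100/169. Dividing through by 220/169 gives the monic gcd a+5.

5+a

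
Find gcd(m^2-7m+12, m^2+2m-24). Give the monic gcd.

m-4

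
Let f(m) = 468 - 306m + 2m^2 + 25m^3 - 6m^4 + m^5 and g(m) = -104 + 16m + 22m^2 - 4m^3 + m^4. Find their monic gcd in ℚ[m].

Euclidean algorithm in ℚ[m]:
  m^5 - 6m^4 + 25m^3 + 2m^2 - 306m + 468 = (m - 2)(m^4 - 4m^3 + 22m^2 + 16m - 104) + (-5m^3 + 30m^2 - 170m + 260)
  m^4 - 4m^3 + 22m^2 + 16m - 104 = (-(1/5)m - 2/5)(-5m^3 + 30m^2 - 170m + 260) + (0)
Last nonzero remainder: -5m^3 + 30m^2 - 170m + 260. Dividing through by -5 gives the monic gcd m^3 - 6m^2 + 34m - 52.

-52 + 34m - 6m^2 + m^3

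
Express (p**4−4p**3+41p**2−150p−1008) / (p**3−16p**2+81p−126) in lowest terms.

Apply the Euclidean algorithm:
  p**4−4p**3+41p**2−150p−1008 = (p+12)(p**3−16p**2+81p−126) + (152p**2−996p+504)
  p**3−16p**2+81p−126 = ((1/152)p−359/5776)(152p**2−996p+504) + ((22785/1444)p−68355/722)
  152p**2−996p+504 = ((219488/22785)p−5776/1085)((22785/1444)p−68355/722) + (0)
Last nonzero remainder: (22785/1444)p−68355/722. Dividing through by 22785/1444 gives the monic gcd p−6.
Cancel p−6 from numerator and denominator to get the reduced form.

(p**3+2p**2+53p+168)/(p**2−10p+21)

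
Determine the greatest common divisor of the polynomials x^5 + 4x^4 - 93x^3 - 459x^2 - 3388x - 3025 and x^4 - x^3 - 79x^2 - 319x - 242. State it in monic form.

By polynomial division,
  x^5 + 4x^4 - 93x^3 - 459x^2 - 3388x - 3025 = (x + 5)(x^4 - x^3 - 79x^2 - 319x - 242) + (-9x^3 + 255x^2 - 1551x - 1815)
  x^4 - x^3 - 79x^2 - 319x - 242 = (-(1/9)x - 82/27)(-9x^3 + 255x^2 - 1551x - 1815) + ((4708/9)x^2 - (47080/9)x - 51788/9)
  -9x^3 + 255x^2 - 1551x - 1815 = (-(81/4708)x + 135/428)((4708/9)x^2 - (47080/9)x - 51788/9) + (0)
Last nonzero remainder: (4708/9)x^2 - (47080/9)x - 51788/9. Dividing through by 4708/9 gives the monic gcd x^2 - 10x - 11.

x^2 - 10x - 11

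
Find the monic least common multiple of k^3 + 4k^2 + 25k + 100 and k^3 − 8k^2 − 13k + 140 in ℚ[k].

k^5 − 8k^4 + 12k^3 − 60k^2 − 325k + 3500

Euclidean algorithm in ℚ[k]:
  k^3 + 4k^2 + 25k + 100 = (k^3 − 8k^2 − 13k + 140) + (12k^2 + 38k − 40)
  k^3 − 8k^2 − 13k + 140 = ((1/12)k − 67/72)(12k^2 + 38k − 40) + ((925/36)k + 925/9)
  12k^2 + 38k − 40 = ((432/925)k − 72/185)((925/36)k + 925/9) + (0)
Last nonzero remainder: (925/36)k + 925/9. Dividing through by 925/36 gives the monic gcd k + 4.
Then lcm(f, g) = f·g / gcd(f, g); expanding and making the result monic gives the answer.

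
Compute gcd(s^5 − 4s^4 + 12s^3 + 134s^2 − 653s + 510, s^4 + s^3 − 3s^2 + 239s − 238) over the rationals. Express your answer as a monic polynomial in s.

s^3 − 6s^2 + 39s − 34

Apply the Euclidean algorithm:
  s^5 − 4s^4 + 12s^3 + 134s^2 − 653s + 510 = (s − 5)(s^4 + s^3 − 3s^2 + 239s − 238) + (20s^3 − 120s^2 + 780s − 680)
  s^4 + s^3 − 3s^2 + 239s − 238 = ((1/20)s + 7/20)(20s^3 − 120s^2 + 780s − 680) + (0)
Last nonzero remainder: 20s^3 − 120s^2 + 780s − 680. Dividing through by 20 gives the monic gcd s^3 − 6s^2 + 39s − 34.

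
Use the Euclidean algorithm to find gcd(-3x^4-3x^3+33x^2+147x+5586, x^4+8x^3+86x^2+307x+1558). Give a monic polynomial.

Euclidean algorithm in ℚ[x]:
  -3x^4-3x^3+33x^2+147x+5586 = (-3)(x^4+8x^3+86x^2+307x+1558) + (21x^3+291x^2+1068x+10260)
  x^4+8x^3+86x^2+307x+1558 = ((1/21)x-41/147)(21x^3+291x^2+1068x+10260) + ((5699/49)x^2+(5699/49)x+216562/49)
  21x^3+291x^2+1068x+10260 = ((1029/5699)x+13230/5699)((5699/49)x^2+(5699/49)x+216562/49) + (0)
Last nonzero remainder: (5699/49)x^2+(5699/49)x+216562/49. Dividing through by 5699/49 gives the monic gcd x^2+x+38.

x^2+x+38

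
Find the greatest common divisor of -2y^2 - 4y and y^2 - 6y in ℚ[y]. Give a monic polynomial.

y

By polynomial division,
  -2y^2 - 4y = (-2)(y^2 - 6y) + (-16y)
  y^2 - 6y = (-(1/16)y + 3/8)(-16y) + (0)
Last nonzero remainder: -16y. Dividing through by -16 gives the monic gcd y.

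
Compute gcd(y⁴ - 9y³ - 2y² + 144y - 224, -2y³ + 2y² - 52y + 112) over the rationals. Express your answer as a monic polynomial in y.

Repeated division with remainder:
  y⁴ - 9y³ - 2y² + 144y - 224 = (-(1/2)y + 4)(-2y³ + 2y² - 52y + 112) + (-36y² + 408y - 672)
  -2y³ + 2y² - 52y + 112 = ((1/18)y + 31/54)(-36y² + 408y - 672) + (-(2240/9)y + 4480/9)
  -36y² + 408y - 672 = ((81/560)y - 27/20)(-(2240/9)y + 4480/9) + (0)
Last nonzero remainder: -(2240/9)y + 4480/9. Dividing through by -2240/9 gives the monic gcd y - 2.

y - 2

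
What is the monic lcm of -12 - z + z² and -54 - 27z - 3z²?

By polynomial division,
  z² - z - 12 = (-1/3)(-3z² - 27z - 54) + (-10z - 30)
  -3z² - 27z - 54 = ((3/10)z + 9/5)(-10z - 30) + (0)
Last nonzero remainder: -10z - 30. Dividing through by -10 gives the monic gcd z + 3.
Then lcm(f, g) = f·g / gcd(f, g); expanding and making the result monic gives the answer.

-72 - 18z + 5z² + z³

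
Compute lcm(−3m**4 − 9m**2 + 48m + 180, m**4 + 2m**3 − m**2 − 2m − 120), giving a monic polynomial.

Euclidean algorithm in ℚ[m]:
  −3m**4 − 9m**2 + 48m + 180 = (−3)(m**4 + 2m**3 − m**2 − 2m − 120) + (6m**3 − 12m**2 + 42m − 180)
  m**4 + 2m**3 − m**2 − 2m − 120 = ((1/6)m + 2/3)(6m**3 − 12m**2 + 42m − 180) + (0)
Last nonzero remainder: 6m**3 − 12m**2 + 42m − 180. Dividing through by 6 gives the monic gcd m**3 − 2m**2 + 7m − 30.
Then lcm(f, g) = f·g / gcd(f, g); expanding and making the result monic gives the answer.

m**5 + 4m**4 + 3m**3 − 4m**2 − 124m − 240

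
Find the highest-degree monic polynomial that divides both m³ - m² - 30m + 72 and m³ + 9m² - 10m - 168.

m² + 2m - 24

Euclidean algorithm in ℚ[m]:
  m³ - m² - 30m + 72 = (m³ + 9m² - 10m - 168) + (-10m² - 20m + 240)
  m³ + 9m² - 10m - 168 = (-(1/10)m - 7/10)(-10m² - 20m + 240) + (0)
Last nonzero remainder: -10m² - 20m + 240. Dividing through by -10 gives the monic gcd m² + 2m - 24.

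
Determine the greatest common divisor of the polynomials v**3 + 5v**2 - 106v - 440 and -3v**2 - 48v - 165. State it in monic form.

v + 11

Repeated division with remainder:
  v**3 + 5v**2 - 106v - 440 = (-(1/3)v + 11/3)(-3v**2 - 48v - 165) + (15v + 165)
  -3v**2 - 48v - 165 = (-(1/5)v - 1)(15v + 165) + (0)
Last nonzero remainder: 15v + 165. Dividing through by 15 gives the monic gcd v + 11.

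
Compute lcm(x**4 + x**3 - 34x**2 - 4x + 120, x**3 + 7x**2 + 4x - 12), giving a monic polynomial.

Apply the Euclidean algorithm:
  x**4 + x**3 - 34x**2 - 4x + 120 = (x - 6)(x**3 + 7x**2 + 4x - 12) + (4x**2 + 32x + 48)
  x**3 + 7x**2 + 4x - 12 = ((1/4)x - 1/4)(4x**2 + 32x + 48) + (0)
Last nonzero remainder: 4x**2 + 32x + 48. Dividing through by 4 gives the monic gcd x**2 + 8x + 12.
Then lcm(f, g) = f·g / gcd(f, g); expanding and making the result monic gives the answer.

x**5 - 35x**3 + 30x**2 + 124x - 120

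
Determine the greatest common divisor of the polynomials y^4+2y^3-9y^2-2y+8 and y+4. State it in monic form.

Repeated division with remainder:
  y^4+2y^3-9y^2-2y+8 = (y^3-2y^2-y+2)(y+4) + (0)
The last nonzero remainder y+4 is already monic.

y+4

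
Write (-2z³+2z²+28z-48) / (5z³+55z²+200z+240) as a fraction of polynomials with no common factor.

(-2z²+10z-12)/(5z²+35z+60)

Apply the Euclidean algorithm:
  -2z³+2z²+28z-48 = (-2/5)(5z³+55z²+200z+240) + (24z²+108z+48)
  5z³+55z²+200z+240 = ((5/24)z+65/48)(24z²+108z+48) + ((175/4)z+175)
  24z²+108z+48 = ((96/175)z+48/175)((175/4)z+175) + (0)
Last nonzero remainder: (175/4)z+175. Dividing through by 175/4 gives the monic gcd z+4.
Cancel z+4 from numerator and denominator to get the reduced form.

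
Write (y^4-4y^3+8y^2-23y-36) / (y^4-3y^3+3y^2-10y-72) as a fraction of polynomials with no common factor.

(y+1)/(y+2)

By polynomial division,
  y^4-4y^3+8y^2-23y-36 = (y^4-3y^3+3y^2-10y-72) + (-y^3+5y^2-13y+36)
  y^4-3y^3+3y^2-10y-72 = (-y-2)(-y^3+5y^2-13y+36) + (0)
Last nonzero remainder: -y^3+5y^2-13y+36. Dividing through by -1 gives the monic gcd y^3-5y^2+13y-36.
Cancel y^3-5y^2+13y-36 from numerator and denominator to get the reduced form.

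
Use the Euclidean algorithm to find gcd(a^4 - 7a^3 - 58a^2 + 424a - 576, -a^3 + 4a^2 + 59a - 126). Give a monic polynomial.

a^2 - 11a + 18

Apply the Euclidean algorithm:
  a^4 - 7a^3 - 58a^2 + 424a - 576 = (-a + 3)(-a^3 + 4a^2 + 59a - 126) + (-11a^2 + 121a - 198)
  -a^3 + 4a^2 + 59a - 126 = ((1/11)a + 7/11)(-11a^2 + 121a - 198) + (0)
Last nonzero remainder: -11a^2 + 121a - 198. Dividing through by -11 gives the monic gcd a^2 - 11a + 18.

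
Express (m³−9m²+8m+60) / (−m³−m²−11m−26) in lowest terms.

(−m²+11m−30)/(m²−m+13)

Apply the Euclidean algorithm:
  m³−9m²+8m+60 = (−1)(−m³−m²−11m−26) + (−10m²−3m+34)
  −m³−m²−11m−26 = ((1/10)m+7/100)(−10m²−3m+34) + (−(1419/100)m−1419/50)
  −10m²−3m+34 = ((1000/1419)m−1700/1419)(−(1419/100)m−1419/50) + (0)
Last nonzero remainder: −(1419/100)m−1419/50. Dividing through by −1419/100 gives the monic gcd m+2.
Cancel m+2 from numerator and denominator to get the reduced form.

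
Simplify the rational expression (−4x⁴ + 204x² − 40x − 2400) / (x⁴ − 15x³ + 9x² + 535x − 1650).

By polynomial division,
  −4x⁴ + 204x² − 40x − 2400 = (−4)(x⁴ − 15x³ + 9x² + 535x − 1650) + (−60x³ + 240x² + 2100x − 9000)
  x⁴ − 15x³ + 9x² + 535x − 1650 = (−(1/60)x + 11/60)(−60x³ + 240x² + 2100x − 9000) + (0)
Last nonzero remainder: −60x³ + 240x² + 2100x − 9000. Dividing through by −60 gives the monic gcd x³ − 4x² − 35x + 150.
Cancel x³ − 4x² − 35x + 150 from numerator and denominator to get the reduced form.

(−4x − 16)/(x − 11)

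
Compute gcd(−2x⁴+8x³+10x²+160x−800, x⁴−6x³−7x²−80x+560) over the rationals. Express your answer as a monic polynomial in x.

Repeated division with remainder:
  −2x⁴+8x³+10x²+160x−800 = (−2)(x⁴−6x³−7x²−80x+560) + (−4x³−4x²+320)
  x⁴−6x³−7x²−80x+560 = (−(1/4)x+7/4)(−4x³−4x²+320) + (0)
Last nonzero remainder: −4x³−4x²+320. Dividing through by −4 gives the monic gcd x³+x²−80.

x³+x²−80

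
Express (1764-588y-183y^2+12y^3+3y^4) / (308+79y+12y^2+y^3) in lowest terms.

Apply the Euclidean algorithm:
  3y^4+12y^3-183y^2-588y+1764 = (3y-24)(y^3+12y^2+79y+308) + (-132y^2+384y+9156)
  y^3+12y^2+79y+308 = (-(1/132)y-41/363)(-132y^2+384y+9156) + ((23200/121)y+162400/121)
  -132y^2+384y+9156 = (-(3993/5800)y+39567/5800)((23200/121)y+162400/121) + (0)
Last nonzero remainder: (23200/121)y+162400/121. Dividing through by 23200/121 gives the monic gcd y+7.
Cancel y+7 from numerator and denominator to get the reduced form.

(252-120y-9y^2+3y^3)/(44+5y+y^2)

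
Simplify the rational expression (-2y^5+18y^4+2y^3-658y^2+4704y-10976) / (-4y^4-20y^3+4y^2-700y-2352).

(y^2-11y+28)/(2y+6)

Euclidean algorithm in ℚ[y]:
  -2y^5+18y^4+2y^3-658y^2+4704y-10976 = ((1/2)y-7)(-4y^4-20y^3+4y^2-700y-2352) + (-140y^3-280y^2+980y-27440)
  -4y^4-20y^3+4y^2-700y-2352 = ((1/35)y+3/35)(-140y^3-280y^2+980y-27440) + (0)
Last nonzero remainder: -140y^3-280y^2+980y-27440. Dividing through by -140 gives the monic gcd y^3+2y^2-7y+196.
Cancel y^3+2y^2-7y+196 from numerator and denominator to get the reduced form.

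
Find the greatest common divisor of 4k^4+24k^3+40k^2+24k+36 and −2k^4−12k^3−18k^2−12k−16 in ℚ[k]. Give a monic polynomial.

By polynomial division,
  4k^4+24k^3+40k^2+24k+36 = (−2)(−2k^4−12k^3−18k^2−12k−16) + (4k^2+4)
  −2k^4−12k^3−18k^2−12k−16 = (−(1/2)k^2−3k−4)(4k^2+4) + (0)
Last nonzero remainder: 4k^2+4. Dividing through by 4 gives the monic gcd k^2+1.

k^2+1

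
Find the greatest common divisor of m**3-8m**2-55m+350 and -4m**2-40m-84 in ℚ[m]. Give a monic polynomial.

Euclidean algorithm in ℚ[m]:
  m**3-8m**2-55m+350 = (-(1/4)m+9/2)(-4m**2-40m-84) + (104m+728)
  -4m**2-40m-84 = (-(1/26)m-3/26)(104m+728) + (0)
Last nonzero remainder: 104m+728. Dividing through by 104 gives the monic gcd m+7.

m+7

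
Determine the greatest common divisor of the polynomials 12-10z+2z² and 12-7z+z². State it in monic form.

By polynomial division,
  2z²-10z+12 = (2)(z²-7z+12) + (4z-12)
  z²-7z+12 = ((1/4)z-1)(4z-12) + (0)
Last nonzero remainder: 4z-12. Dividing through by 4 gives the monic gcd z-3.

-3+z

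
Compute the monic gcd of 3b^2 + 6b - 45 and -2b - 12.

1

By polynomial division,
  3b^2 + 6b - 45 = (-(3/2)b + 6)(-2b - 12) + (27)
  -2b - 12 = (-(2/27)b - 4/9)(27) + (0)
The last nonzero remainder is the constant 27, so the polynomials are coprime and gcd = 1.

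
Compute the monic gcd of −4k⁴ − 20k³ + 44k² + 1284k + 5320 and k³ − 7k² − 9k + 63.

Euclidean algorithm in ℚ[k]:
  −4k⁴ − 20k³ + 44k² + 1284k + 5320 = (−4k − 48)(k³ − 7k² − 9k + 63) + (−328k² + 1104k + 8344)
  k³ − 7k² − 9k + 63 = (−(1/328)k + 149/13448)(−328k² + 1104k + 8344) + ((7072/1681)k − 49504/1681)
  −328k² + 1104k + 8344 = (−(68921/884)k − 250469/884)((7072/1681)k − 49504/1681) + (0)
Last nonzero remainder: (7072/1681)k − 49504/1681. Dividing through by 7072/1681 gives the monic gcd k − 7.

k − 7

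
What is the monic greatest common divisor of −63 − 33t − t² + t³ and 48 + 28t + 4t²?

3 + t

Euclidean algorithm in ℚ[t]:
  t³ − t² − 33t − 63 = ((1/4)t − 2)(4t² + 28t + 48) + (11t + 33)
  4t² + 28t + 48 = ((4/11)t + 16/11)(11t + 33) + (0)
Last nonzero remainder: 11t + 33. Dividing through by 11 gives the monic gcd t + 3.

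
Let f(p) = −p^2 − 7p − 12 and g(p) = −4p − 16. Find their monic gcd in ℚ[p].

p + 4

Euclidean algorithm in ℚ[p]:
  −p^2 − 7p − 12 = ((1/4)p + 3/4)(−4p − 16) + (0)
Last nonzero remainder: −4p − 16. Dividing through by −4 gives the monic gcd p + 4.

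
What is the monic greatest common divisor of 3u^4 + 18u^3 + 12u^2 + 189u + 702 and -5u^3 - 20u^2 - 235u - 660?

u + 3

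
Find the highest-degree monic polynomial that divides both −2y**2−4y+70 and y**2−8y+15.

Repeated division with remainder:
  −2y**2−4y+70 = (−2)(y**2−8y+15) + (−20y+100)
  y**2−8y+15 = (−(1/20)y+3/20)(−20y+100) + (0)
Last nonzero remainder: −20y+100. Dividing through by −20 gives the monic gcd y−5.

y−5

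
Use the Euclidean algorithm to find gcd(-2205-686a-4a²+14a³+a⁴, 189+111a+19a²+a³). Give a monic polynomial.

Euclidean algorithm in ℚ[a]:
  a⁴+14a³-4a²-686a-2205 = (a-5)(a³+19a²+111a+189) + (-20a²-320a-1260)
  a³+19a²+111a+189 = (-(1/20)a-3/20)(-20a²-320a-1260) + (0)
Last nonzero remainder: -20a²-320a-1260. Dividing through by -20 gives the monic gcd a²+16a+63.

63+16a+a²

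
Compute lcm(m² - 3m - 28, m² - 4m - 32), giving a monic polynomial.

m³ - 11m² - 4m + 224

By polynomial division,
  m² - 3m - 28 = (m² - 4m - 32) + (m + 4)
  m² - 4m - 32 = (m - 8)(m + 4) + (0)
The last nonzero remainder m + 4 is already monic.
Then lcm(f, g) = f·g / gcd(f, g); expanding and making the result monic gives the answer.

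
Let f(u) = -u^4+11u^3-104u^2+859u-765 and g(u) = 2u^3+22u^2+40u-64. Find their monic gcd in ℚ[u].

Repeated division with remainder:
  -u^4+11u^3-104u^2+859u-765 = (-(1/2)u+11)(2u^3+22u^2+40u-64) + (-326u^2+387u-61)
  2u^3+22u^2+40u-64 = (-(1/163)u-3973/53138)(-326u^2+387u-61) + ((3643185/53138)u-3643185/53138)
  -326u^2+387u-61 = (-(17322988/3643185)u+3241418/3643185)((3643185/53138)u-3643185/53138) + (0)
Last nonzero remainder: (3643185/53138)u-3643185/53138. Dividing through by 3643185/53138 gives the monic gcd u-1.

u-1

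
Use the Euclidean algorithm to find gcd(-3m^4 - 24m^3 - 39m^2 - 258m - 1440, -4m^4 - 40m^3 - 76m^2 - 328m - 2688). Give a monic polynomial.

Apply the Euclidean algorithm:
  -3m^4 - 24m^3 - 39m^2 - 258m - 1440 = (3/4)(-4m^4 - 40m^3 - 76m^2 - 328m - 2688) + (6m^3 + 18m^2 - 12m + 576)
  -4m^4 - 40m^3 - 76m^2 - 328m - 2688 = (-(2/3)m - 14/3)(6m^3 + 18m^2 - 12m + 576) + (0)
Last nonzero remainder: 6m^3 + 18m^2 - 12m + 576. Dividing through by 6 gives the monic gcd m^3 + 3m^2 - 2m + 96.

m^3 + 3m^2 - 2m + 96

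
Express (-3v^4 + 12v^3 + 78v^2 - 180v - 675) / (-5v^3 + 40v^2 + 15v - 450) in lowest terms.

By polynomial division,
  -3v^4 + 12v^3 + 78v^2 - 180v - 675 = ((3/5)v + 12/5)(-5v^3 + 40v^2 + 15v - 450) + (-27v^2 + 54v + 405)
  -5v^3 + 40v^2 + 15v - 450 = ((5/27)v - 10/9)(-27v^2 + 54v + 405) + (0)
Last nonzero remainder: -27v^2 + 54v + 405. Dividing through by -27 gives the monic gcd v^2 - 2v - 15.
Cancel v^2 - 2v - 15 from numerator and denominator to get the reduced form.

(3v^2 - 6v - 45)/(5v - 30)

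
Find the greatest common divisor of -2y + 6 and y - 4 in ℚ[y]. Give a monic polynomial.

1

Repeated division with remainder:
  -2y + 6 = (-2)(y - 4) + (-2)
  y - 4 = (-(1/2)y + 2)(-2) + (0)
The last nonzero remainder is the constant -2, so the polynomials are coprime and gcd = 1.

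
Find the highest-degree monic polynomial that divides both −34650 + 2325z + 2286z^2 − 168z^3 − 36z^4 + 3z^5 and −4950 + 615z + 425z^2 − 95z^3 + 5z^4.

55 − 16z + z^2

Repeated division with remainder:
  3z^5 − 36z^4 − 168z^3 + 2286z^2 + 2325z − 34650 = ((3/5)z + 21/5)(5z^4 − 95z^3 + 425z^2 + 615z − 4950) + (−24z^3 + 132z^2 + 2712z − 13860)
  5z^4 − 95z^3 + 425z^2 + 615z − 4950 = (−(5/24)z + 45/16)(−24z^3 + 132z^2 + 2712z − 13860) + ((2475/4)z^2 − 9900z + 136125/4)
  −24z^3 + 132z^2 + 2712z − 13860 = (−(32/825)z − 112/275)((2475/4)z^2 − 9900z + 136125/4) + (0)
Last nonzero remainder: (2475/4)z^2 − 9900z + 136125/4. Dividing through by 2475/4 gives the monic gcd z^2 − 16z + 55.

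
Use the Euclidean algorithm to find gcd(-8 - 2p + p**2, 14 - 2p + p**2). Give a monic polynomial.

1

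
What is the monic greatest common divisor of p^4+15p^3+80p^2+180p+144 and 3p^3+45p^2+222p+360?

Apply the Euclidean algorithm:
  p^4+15p^3+80p^2+180p+144 = ((1/3)p)(3p^3+45p^2+222p+360) + (6p^2+60p+144)
  3p^3+45p^2+222p+360 = ((1/2)p+5/2)(6p^2+60p+144) + (0)
Last nonzero remainder: 6p^2+60p+144. Dividing through by 6 gives the monic gcd p^2+10p+24.

p^2+10p+24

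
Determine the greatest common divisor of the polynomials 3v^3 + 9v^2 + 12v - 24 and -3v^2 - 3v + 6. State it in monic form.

Apply the Euclidean algorithm:
  3v^3 + 9v^2 + 12v - 24 = (-v - 2)(-3v^2 - 3v + 6) + (12v - 12)
  -3v^2 - 3v + 6 = (-(1/4)v - 1/2)(12v - 12) + (0)
Last nonzero remainder: 12v - 12. Dividing through by 12 gives the monic gcd v - 1.

v - 1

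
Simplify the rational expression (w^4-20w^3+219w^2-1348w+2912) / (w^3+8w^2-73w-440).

Repeated division with remainder:
  w^4-20w^3+219w^2-1348w+2912 = (w-28)(w^3+8w^2-73w-440) + (516w^2-2952w-9408)
  w^3+8w^2-73w-440 = ((1/516)w+295/11094)(516w^2-2952w-9408) + ((43875/1849)w-351000/1849)
  516w^2-2952w-9408 = ((318028/14625)w+724808/14625)((43875/1849)w-351000/1849) + (0)
Last nonzero remainder: (43875/1849)w-351000/1849. Dividing through by 43875/1849 gives the monic gcd w-8.
Cancel w-8 from numerator and denominator to get the reduced form.

(w^3-12w^2+123w-364)/(w^2+16w+55)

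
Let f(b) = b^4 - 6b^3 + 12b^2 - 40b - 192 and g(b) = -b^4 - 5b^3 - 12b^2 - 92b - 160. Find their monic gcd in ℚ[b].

Apply the Euclidean algorithm:
  b^4 - 6b^3 + 12b^2 - 40b - 192 = (-1)(-b^4 - 5b^3 - 12b^2 - 92b - 160) + (-11b^3 - 132b - 352)
  -b^4 - 5b^3 - 12b^2 - 92b - 160 = ((1/11)b + 5/11)(-11b^3 - 132b - 352) + (0)
Last nonzero remainder: -11b^3 - 132b - 352. Dividing through by -11 gives the monic gcd b^3 + 12b + 32.

b^3 + 12b + 32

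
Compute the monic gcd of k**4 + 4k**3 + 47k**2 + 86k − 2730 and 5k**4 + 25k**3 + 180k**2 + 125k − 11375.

k**2 + 2k − 35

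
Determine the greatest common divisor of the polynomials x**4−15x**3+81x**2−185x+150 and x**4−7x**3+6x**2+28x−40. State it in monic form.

By polynomial division,
  x**4−15x**3+81x**2−185x+150 = (x**4−7x**3+6x**2+28x−40) + (−8x**3+75x**2−213x+190)
  x**4−7x**3+6x**2+28x−40 = (−(1/8)x−19/64)(−8x**3+75x**2−213x+190) + ((105/64)x**2−(735/64)x+525/32)
  −8x**3+75x**2−213x+190 = (−(512/105)x+1216/105)((105/64)x**2−(735/64)x+525/32) + (0)
Last nonzero remainder: (105/64)x**2−(735/64)x+525/32. Dividing through by 105/64 gives the monic gcd x**2−7x+10.

x**2−7x+10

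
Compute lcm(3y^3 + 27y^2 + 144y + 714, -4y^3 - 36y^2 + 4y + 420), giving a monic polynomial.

Euclidean algorithm in ℚ[y]:
  3y^3 + 27y^2 + 144y + 714 = (-3/4)(-4y^3 - 36y^2 + 4y + 420) + (147y + 1029)
  -4y^3 - 36y^2 + 4y + 420 = (-(4/147)y^2 - (8/147)y + 20/49)(147y + 1029) + (0)
Last nonzero remainder: 147y + 1029. Dividing through by 147 gives the monic gcd y + 7.
Then lcm(f, g) = f·g / gcd(f, g); expanding and making the result monic gives the answer.

y^5 + 11y^4 + 51y^3 + 199y^2 - 244y - 3570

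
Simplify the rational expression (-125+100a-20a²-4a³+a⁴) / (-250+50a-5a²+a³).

Euclidean algorithm in ℚ[a]:
  a⁴-4a³-20a²+100a-125 = (a+1)(a³-5a²+50a-250) + (-65a²+300a+125)
  a³-5a²+50a-250 = (-(1/65)a+1/169)(-65a²+300a+125) + ((8475/169)a-42375/169)
  -65a²+300a+125 = (-(2197/1695)a-169/339)((8475/169)a-42375/169) + (0)
Last nonzero remainder: (8475/169)a-42375/169. Dividing through by 8475/169 gives the monic gcd a-5.
Cancel a-5 from numerator and denominator to get the reduced form.

(25-15a+a²+a³)/(50+a²)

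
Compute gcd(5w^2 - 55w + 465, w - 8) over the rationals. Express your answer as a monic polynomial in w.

1

Apply the Euclidean algorithm:
  5w^2 - 55w + 465 = (5w - 15)(w - 8) + (345)
  w - 8 = ((1/345)w - 8/345)(345) + (0)
The last nonzero remainder is the constant 345, so the polynomials are coprime and gcd = 1.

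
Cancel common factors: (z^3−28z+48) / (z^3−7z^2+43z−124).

Apply the Euclidean algorithm:
  z^3−28z+48 = (z^3−7z^2+43z−124) + (7z^2−71z+172)
  z^3−7z^2+43z−124 = ((1/7)z+22/49)(7z^2−71z+172) + ((2465/49)z−9860/49)
  7z^2−71z+172 = ((343/2465)z−2107/2465)((2465/49)z−9860/49) + (0)
Last nonzero remainder: (2465/49)z−9860/49. Dividing through by 2465/49 gives the monic gcd z−4.
Cancel z−4 from numerator and denominator to get the reduced form.

(z^2+4z−12)/(z^2−3z+31)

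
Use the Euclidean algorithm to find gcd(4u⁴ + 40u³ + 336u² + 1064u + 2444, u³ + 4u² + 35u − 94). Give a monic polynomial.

Euclidean algorithm in ℚ[u]:
  4u⁴ + 40u³ + 336u² + 1064u + 2444 = (4u + 24)(u³ + 4u² + 35u − 94) + (100u² + 600u + 4700)
  u³ + 4u² + 35u − 94 = ((1/100)u − 1/50)(100u² + 600u + 4700) + (0)
Last nonzero remainder: 100u² + 600u + 4700. Dividing through by 100 gives the monic gcd u² + 6u + 47.

u² + 6u + 47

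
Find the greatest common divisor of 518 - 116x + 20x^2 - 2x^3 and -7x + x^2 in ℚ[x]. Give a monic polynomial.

-7 + x

Euclidean algorithm in ℚ[x]:
  -2x^3 + 20x^2 - 116x + 518 = (-2x + 6)(x^2 - 7x) + (-74x + 518)
  x^2 - 7x = (-(1/74)x)(-74x + 518) + (0)
Last nonzero remainder: -74x + 518. Dividing through by -74 gives the monic gcd x - 7.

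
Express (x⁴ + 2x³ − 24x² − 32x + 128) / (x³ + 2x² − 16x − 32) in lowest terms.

Apply the Euclidean algorithm:
  x⁴ + 2x³ − 24x² − 32x + 128 = (x)(x³ + 2x² − 16x − 32) + (−8x² + 128)
  x³ + 2x² − 16x − 32 = (−(1/8)x − 1/4)(−8x² + 128) + (0)
Last nonzero remainder: −8x² + 128. Dividing through by −8 gives the monic gcd x² − 16.
Cancel x² − 16 from numerator and denominator to get the reduced form.

(x² + 2x − 8)/(x + 2)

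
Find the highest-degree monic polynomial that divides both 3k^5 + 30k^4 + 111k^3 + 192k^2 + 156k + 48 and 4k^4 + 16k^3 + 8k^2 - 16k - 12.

k^2 + 2k + 1

Apply the Euclidean algorithm:
  3k^5 + 30k^4 + 111k^3 + 192k^2 + 156k + 48 = ((3/4)k + 9/2)(4k^4 + 16k^3 + 8k^2 - 16k - 12) + (33k^3 + 168k^2 + 237k + 102)
  4k^4 + 16k^3 + 8k^2 - 16k - 12 = ((4/33)k - 16/121)(33k^3 + 168k^2 + 237k + 102) + ((180/121)k^2 + (360/121)k + 180/121)
  33k^3 + 168k^2 + 237k + 102 = ((1331/60)k + 2057/30)((180/121)k^2 + (360/121)k + 180/121) + (0)
Last nonzero remainder: (180/121)k^2 + (360/121)k + 180/121. Dividing through by 180/121 gives the monic gcd k^2 + 2k + 1.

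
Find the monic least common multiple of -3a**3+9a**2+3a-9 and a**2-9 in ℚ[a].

a**4-10a**2+9

By polynomial division,
  -3a**3+9a**2+3a-9 = (-3a+9)(a**2-9) + (-24a+72)
  a**2-9 = (-(1/24)a-1/8)(-24a+72) + (0)
Last nonzero remainder: -24a+72. Dividing through by -24 gives the monic gcd a-3.
Then lcm(f, g) = f·g / gcd(f, g); expanding and making the result monic gives the answer.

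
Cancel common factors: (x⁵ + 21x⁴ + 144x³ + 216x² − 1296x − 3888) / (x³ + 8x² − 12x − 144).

(x³ + 9x² − 108)/(x − 4)

Euclidean algorithm in ℚ[x]:
  x⁵ + 21x⁴ + 144x³ + 216x² − 1296x − 3888 = (x² + 13x + 52)(x³ + 8x² − 12x − 144) + (100x² + 1200x + 3600)
  x³ + 8x² − 12x − 144 = ((1/100)x − 1/25)(100x² + 1200x + 3600) + (0)
Last nonzero remainder: 100x² + 1200x + 3600. Dividing through by 100 gives the monic gcd x² + 12x + 36.
Cancel x² + 12x + 36 from numerator and denominator to get the reduced form.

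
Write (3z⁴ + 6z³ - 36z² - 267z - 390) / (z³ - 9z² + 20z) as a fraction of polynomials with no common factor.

(3z³ + 21z² + 69z + 78)/(z² - 4z)

Repeated division with remainder:
  3z⁴ + 6z³ - 36z² - 267z - 390 = (3z + 33)(z³ - 9z² + 20z) + (201z² - 927z - 390)
  z³ - 9z² + 20z = ((1/201)z - 98/4489)(201z² - 927z - 390) + ((7644/4489)z - 38220/4489)
  201z² - 927z - 390 = ((300763/2548)z + 4489/98)((7644/4489)z - 38220/4489) + (0)
Last nonzero remainder: (7644/4489)z - 38220/4489. Dividing through by 7644/4489 gives the monic gcd z - 5.
Cancel z - 5 from numerator and denominator to get the reduced form.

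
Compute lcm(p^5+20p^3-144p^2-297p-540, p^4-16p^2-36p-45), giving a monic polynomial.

p^6+3p^5+20p^4-84p^3-729p^2-1431p-1620

Repeated division with remainder:
  p^5+20p^3-144p^2-297p-540 = (p)(p^4-16p^2-36p-45) + (36p^3-108p^2-252p-540)
  p^4-16p^2-36p-45 = ((1/36)p+1/12)(36p^3-108p^2-252p-540) + (0)
Last nonzero remainder: 36p^3-108p^2-252p-540. Dividing through by 36 gives the monic gcd p^3-3p^2-7p-15.
Then lcm(f, g) = f·g / gcd(f, g); expanding and making the result monic gives the answer.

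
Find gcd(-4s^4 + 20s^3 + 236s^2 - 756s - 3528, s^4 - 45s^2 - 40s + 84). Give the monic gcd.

s^2 - s - 42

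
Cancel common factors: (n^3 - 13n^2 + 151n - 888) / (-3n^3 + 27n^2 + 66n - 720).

(-n^2 + 5n - 111)/(3n^2 - 3n - 90)

By polynomial division,
  n^3 - 13n^2 + 151n - 888 = (-1/3)(-3n^3 + 27n^2 + 66n - 720) + (-4n^2 + 173n - 1128)
  -3n^3 + 27n^2 + 66n - 720 = ((3/4)n + 411/16)(-4n^2 + 173n - 1128) + (-(56511/16)n + 56511/2)
  -4n^2 + 173n - 1128 = ((64/56511)n - 752/18837)(-(56511/16)n + 56511/2) + (0)
Last nonzero remainder: -(56511/16)n + 56511/2. Dividing through by -56511/16 gives the monic gcd n - 8.
Cancel n - 8 from numerator and denominator to get the reduced form.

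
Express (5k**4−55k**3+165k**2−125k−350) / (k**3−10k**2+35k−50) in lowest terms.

(5k**2−30k−35)/(k−5)

Repeated division with remainder:
  5k**4−55k**3+165k**2−125k−350 = (5k−5)(k**3−10k**2+35k−50) + (−60k**2+300k−600)
  k**3−10k**2+35k−50 = (−(1/60)k+1/12)(−60k**2+300k−600) + (0)
Last nonzero remainder: −60k**2+300k−600. Dividing through by −60 gives the monic gcd k**2−5k+10.
Cancel k**2−5k+10 from numerator and denominator to get the reduced form.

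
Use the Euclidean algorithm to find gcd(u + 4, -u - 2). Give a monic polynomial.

1

By polynomial division,
  u + 4 = (-1)(-u - 2) + (2)
  -u - 2 = (-(1/2)u - 1)(2) + (0)
The last nonzero remainder is the constant 2, so the polynomials are coprime and gcd = 1.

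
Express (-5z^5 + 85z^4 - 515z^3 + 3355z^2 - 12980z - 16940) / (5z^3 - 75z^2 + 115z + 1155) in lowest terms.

By polynomial division,
  -5z^5 + 85z^4 - 515z^3 + 3355z^2 - 12980z - 16940 = (-z^2 + 2z - 50)(5z^3 - 75z^2 + 115z + 1155) + (530z^2 - 9540z + 40810)
  5z^3 - 75z^2 + 115z + 1155 = ((1/106)z + 3/106)(530z^2 - 9540z + 40810) + (0)
Last nonzero remainder: 530z^2 - 9540z + 40810. Dividing through by 530 gives the monic gcd z^2 - 18z + 77.
Cancel z^2 - 18z + 77 from numerator and denominator to get the reduced form.

(-z^3 - z^2 - 44z - 44)/(z + 3)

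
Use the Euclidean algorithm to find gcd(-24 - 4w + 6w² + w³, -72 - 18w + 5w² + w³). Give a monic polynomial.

Repeated division with remainder:
  w³ + 6w² - 4w - 24 = (w³ + 5w² - 18w - 72) + (w² + 14w + 48)
  w³ + 5w² - 18w - 72 = (w - 9)(w² + 14w + 48) + (60w + 360)
  w² + 14w + 48 = ((1/60)w + 2/15)(60w + 360) + (0)
Last nonzero remainder: 60w + 360. Dividing through by 60 gives the monic gcd w + 6.

6 + w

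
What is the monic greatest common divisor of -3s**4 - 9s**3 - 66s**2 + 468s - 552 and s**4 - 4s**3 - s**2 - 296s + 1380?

s**2 + 7s + 46

Apply the Euclidean algorithm:
  -3s**4 - 9s**3 - 66s**2 + 468s - 552 = (-3)(s**4 - 4s**3 - s**2 - 296s + 1380) + (-21s**3 - 69s**2 - 420s + 3588)
  s**4 - 4s**3 - s**2 - 296s + 1380 = (-(1/21)s + 17/49)(-21s**3 - 69s**2 - 420s + 3588) + ((144/49)s**2 + (144/7)s + 6624/49)
  -21s**3 - 69s**2 - 420s + 3588 = (-(343/48)s + 637/24)((144/49)s**2 + (144/7)s + 6624/49) + (0)
Last nonzero remainder: (144/49)s**2 + (144/7)s + 6624/49. Dividing through by 144/49 gives the monic gcd s**2 + 7s + 46.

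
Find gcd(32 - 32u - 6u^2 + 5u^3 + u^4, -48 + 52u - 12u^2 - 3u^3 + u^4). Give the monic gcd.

Apply the Euclidean algorithm:
  u^4 + 5u^3 - 6u^2 - 32u + 32 = (u^4 - 3u^3 - 12u^2 + 52u - 48) + (8u^3 + 6u^2 - 84u + 80)
  u^4 - 3u^3 - 12u^2 + 52u - 48 = ((1/8)u - 15/32)(8u^3 + 6u^2 - 84u + 80) + ((21/16)u^2 + (21/8)u - 21/2)
  8u^3 + 6u^2 - 84u + 80 = ((128/21)u - 160/21)((21/16)u^2 + (21/8)u - 21/2) + (0)
Last nonzero remainder: (21/16)u^2 + (21/8)u - 21/2. Dividing through by 21/16 gives the monic gcd u^2 + 2u - 8.

-8 + 2u + u^2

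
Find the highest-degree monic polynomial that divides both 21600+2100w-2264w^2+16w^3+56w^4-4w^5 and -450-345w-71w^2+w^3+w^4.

Apply the Euclidean algorithm:
  -4w^5+56w^4+16w^3-2264w^2+2100w+21600 = (-4w+60)(w^4+w^3-71w^2-345w-450) + (-328w^3+616w^2+21000w+48600)
  w^4+w^3-71w^2-345w-450 = (-(1/328)w-59/6724)(-328w^3+616w^2+21000w+48600) + (-(2640/1681)w^2-(21120/1681)w-39600/1681)
  -328w^3+616w^2+21000w+48600 = ((68921/330)w-45387/22)(-(2640/1681)w^2-(21120/1681)w-39600/1681) + (0)
Last nonzero remainder: -(2640/1681)w^2-(21120/1681)w-39600/1681. Dividing through by -2640/1681 gives the monic gcd w^2+8w+15.

15+8w+w^2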